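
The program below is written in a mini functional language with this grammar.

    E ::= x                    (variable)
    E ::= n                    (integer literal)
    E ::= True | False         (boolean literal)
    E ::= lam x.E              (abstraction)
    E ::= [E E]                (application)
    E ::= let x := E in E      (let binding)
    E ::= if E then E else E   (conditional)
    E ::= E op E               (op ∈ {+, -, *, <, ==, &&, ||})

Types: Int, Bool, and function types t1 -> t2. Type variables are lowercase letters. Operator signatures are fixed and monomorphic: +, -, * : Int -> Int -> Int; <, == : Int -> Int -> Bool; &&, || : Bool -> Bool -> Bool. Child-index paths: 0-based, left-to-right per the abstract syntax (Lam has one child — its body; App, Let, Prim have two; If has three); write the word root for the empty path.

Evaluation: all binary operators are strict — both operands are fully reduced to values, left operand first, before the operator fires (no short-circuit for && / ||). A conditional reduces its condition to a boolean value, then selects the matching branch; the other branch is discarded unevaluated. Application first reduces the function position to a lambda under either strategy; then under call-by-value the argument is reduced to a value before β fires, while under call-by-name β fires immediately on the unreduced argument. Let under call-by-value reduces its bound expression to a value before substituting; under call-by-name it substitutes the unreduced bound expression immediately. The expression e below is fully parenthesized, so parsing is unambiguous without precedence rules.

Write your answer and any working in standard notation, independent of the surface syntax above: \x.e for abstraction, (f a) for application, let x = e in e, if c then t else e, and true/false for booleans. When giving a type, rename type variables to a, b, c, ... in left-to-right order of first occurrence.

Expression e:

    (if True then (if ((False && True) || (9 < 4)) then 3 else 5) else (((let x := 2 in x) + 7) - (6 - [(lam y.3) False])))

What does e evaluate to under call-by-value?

Derivation:
step 0: (if true then (if ((false && true) || (9 < 4)) then 3 else 5) else (((let x = 2 in x) + 7) - (6 - ((\y.3) false))))
step 1: [if@root] (if ((false && true) || (9 < 4)) then 3 else 5)
step 2: [delta@0.0] (if (false || (9 < 4)) then 3 else 5)
step 3: [delta@0.1] (if (false || false) then 3 else 5)
step 4: [delta@0] (if false then 3 else 5)
step 5: [if@root] 5

Answer: 5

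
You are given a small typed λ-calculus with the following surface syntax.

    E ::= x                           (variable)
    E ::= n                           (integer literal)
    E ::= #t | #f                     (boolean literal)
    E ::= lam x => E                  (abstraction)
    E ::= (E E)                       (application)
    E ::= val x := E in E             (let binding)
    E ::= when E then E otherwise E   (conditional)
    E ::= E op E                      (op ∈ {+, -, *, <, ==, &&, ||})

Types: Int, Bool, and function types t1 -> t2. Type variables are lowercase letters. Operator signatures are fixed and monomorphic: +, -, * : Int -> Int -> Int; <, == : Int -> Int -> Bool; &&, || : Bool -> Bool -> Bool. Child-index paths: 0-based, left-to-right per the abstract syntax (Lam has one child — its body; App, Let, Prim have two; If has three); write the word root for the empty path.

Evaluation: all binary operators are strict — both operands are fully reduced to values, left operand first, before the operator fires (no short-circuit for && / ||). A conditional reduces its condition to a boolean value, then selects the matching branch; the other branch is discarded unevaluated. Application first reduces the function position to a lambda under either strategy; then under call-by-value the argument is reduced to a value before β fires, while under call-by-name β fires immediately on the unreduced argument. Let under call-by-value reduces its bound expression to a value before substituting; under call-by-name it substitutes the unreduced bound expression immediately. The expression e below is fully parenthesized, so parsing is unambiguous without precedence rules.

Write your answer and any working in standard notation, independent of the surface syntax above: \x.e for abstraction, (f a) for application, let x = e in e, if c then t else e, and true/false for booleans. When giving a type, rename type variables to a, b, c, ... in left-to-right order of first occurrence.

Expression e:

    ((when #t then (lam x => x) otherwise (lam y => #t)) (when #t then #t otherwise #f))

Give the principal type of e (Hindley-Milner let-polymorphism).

Derivation:
  unify Bool ~ Bool
x : a
\x._ : a -> a
\y._ : b -> Bool
  unify a -> a ~ b -> Bool
  unify a ~ b
  unify b ~ Bool
  unify Bool ~ Bool
  unify Bool ~ Bool
  unify Bool -> Bool ~ Bool -> c
  unify Bool ~ Bool
  unify Bool ~ c
_ _ : Bool

Answer: Bool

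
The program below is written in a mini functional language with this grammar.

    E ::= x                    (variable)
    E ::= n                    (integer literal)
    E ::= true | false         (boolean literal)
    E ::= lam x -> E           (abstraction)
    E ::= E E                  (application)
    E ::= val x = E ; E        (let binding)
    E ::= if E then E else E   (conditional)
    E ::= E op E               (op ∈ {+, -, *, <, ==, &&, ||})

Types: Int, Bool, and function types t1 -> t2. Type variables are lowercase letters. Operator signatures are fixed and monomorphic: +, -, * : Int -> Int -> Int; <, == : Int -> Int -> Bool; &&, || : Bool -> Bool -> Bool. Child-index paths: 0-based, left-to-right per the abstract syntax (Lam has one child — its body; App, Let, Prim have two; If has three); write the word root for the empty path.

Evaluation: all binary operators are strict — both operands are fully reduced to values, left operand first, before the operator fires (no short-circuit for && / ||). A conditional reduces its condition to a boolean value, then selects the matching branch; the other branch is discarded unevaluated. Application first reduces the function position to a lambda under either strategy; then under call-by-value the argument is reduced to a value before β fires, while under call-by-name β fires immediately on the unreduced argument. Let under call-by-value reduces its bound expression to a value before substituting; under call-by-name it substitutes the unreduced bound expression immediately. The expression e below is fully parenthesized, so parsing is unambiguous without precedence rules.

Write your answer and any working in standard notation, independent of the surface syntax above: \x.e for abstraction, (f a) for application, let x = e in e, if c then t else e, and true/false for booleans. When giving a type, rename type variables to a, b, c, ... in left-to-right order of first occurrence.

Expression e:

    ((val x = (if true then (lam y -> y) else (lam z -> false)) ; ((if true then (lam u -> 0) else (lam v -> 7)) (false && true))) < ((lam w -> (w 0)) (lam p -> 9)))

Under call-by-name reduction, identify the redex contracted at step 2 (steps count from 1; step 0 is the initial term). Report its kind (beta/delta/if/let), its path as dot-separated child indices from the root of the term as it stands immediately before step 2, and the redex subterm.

Trace:
step 0: ((let x = (if true then (\y.y) else (\z.false)) in ((if true then (\u.0) else (\v.7)) (false && true))) < ((\w.(w 0)) (\p.9)))
step 1: [let@0] (((if true then (\u.0) else (\v.7)) (false && true)) < ((\w.(w 0)) (\p.9)))
step 2: [if@0.0] (((\u.0) (false && true)) < ((\w.(w 0)) (\p.9)))

Answer: if at 0.0 : (if true then (\u.0) else (\v.7))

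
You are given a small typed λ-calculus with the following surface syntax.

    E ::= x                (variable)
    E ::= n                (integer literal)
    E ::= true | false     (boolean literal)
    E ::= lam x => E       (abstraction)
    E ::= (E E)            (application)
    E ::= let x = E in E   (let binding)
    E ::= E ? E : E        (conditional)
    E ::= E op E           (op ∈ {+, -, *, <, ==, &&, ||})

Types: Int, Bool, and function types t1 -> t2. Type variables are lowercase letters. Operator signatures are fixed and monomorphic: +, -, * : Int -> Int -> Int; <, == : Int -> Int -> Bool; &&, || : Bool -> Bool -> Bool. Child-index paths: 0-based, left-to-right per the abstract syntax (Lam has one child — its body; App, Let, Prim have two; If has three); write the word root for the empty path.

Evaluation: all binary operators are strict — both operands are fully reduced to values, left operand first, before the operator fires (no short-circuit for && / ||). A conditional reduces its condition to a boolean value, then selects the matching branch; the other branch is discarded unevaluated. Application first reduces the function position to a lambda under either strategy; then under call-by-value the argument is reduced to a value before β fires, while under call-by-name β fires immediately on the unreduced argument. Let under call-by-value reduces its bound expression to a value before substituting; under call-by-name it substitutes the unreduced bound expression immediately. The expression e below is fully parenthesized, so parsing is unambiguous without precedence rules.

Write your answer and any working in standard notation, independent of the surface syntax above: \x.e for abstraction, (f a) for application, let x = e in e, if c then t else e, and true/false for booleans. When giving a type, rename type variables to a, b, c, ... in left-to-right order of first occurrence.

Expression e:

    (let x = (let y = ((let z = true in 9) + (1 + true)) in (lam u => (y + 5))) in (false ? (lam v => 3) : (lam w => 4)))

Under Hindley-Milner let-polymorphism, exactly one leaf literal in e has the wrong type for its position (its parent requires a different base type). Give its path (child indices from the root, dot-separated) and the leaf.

Derivation:
let z : Bool
  unify Int ~ Int
  unify Int ~ Int
  unify Bool ~ Int
  FAIL: mismatch Bool ~ Int

Answer: 0.0.1.1 : true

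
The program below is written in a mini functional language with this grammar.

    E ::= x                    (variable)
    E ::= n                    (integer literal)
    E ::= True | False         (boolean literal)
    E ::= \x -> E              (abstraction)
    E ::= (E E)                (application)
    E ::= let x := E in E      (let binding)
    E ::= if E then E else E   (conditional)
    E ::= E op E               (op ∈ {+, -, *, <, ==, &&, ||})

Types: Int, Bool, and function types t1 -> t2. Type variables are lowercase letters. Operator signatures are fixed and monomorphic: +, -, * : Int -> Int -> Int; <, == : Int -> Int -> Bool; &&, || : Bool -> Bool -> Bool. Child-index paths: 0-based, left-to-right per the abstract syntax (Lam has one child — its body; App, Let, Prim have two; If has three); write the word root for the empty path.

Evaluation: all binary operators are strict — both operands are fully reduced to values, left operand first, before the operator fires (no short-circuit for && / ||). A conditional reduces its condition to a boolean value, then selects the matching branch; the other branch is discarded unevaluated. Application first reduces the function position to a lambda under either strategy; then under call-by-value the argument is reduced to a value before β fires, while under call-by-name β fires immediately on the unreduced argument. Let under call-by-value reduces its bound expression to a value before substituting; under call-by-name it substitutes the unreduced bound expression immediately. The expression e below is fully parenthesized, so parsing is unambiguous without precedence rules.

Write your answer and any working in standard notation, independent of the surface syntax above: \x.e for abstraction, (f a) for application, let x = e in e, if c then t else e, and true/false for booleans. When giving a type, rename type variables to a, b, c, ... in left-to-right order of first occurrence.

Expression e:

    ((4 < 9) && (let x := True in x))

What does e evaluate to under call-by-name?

Working:
step 0: ((4 < 9) && (let x = true in x))
step 1: [delta@0] (true && (let x = true in x))
step 2: [let@1] (true && true)
step 3: [delta@root] true

Answer: true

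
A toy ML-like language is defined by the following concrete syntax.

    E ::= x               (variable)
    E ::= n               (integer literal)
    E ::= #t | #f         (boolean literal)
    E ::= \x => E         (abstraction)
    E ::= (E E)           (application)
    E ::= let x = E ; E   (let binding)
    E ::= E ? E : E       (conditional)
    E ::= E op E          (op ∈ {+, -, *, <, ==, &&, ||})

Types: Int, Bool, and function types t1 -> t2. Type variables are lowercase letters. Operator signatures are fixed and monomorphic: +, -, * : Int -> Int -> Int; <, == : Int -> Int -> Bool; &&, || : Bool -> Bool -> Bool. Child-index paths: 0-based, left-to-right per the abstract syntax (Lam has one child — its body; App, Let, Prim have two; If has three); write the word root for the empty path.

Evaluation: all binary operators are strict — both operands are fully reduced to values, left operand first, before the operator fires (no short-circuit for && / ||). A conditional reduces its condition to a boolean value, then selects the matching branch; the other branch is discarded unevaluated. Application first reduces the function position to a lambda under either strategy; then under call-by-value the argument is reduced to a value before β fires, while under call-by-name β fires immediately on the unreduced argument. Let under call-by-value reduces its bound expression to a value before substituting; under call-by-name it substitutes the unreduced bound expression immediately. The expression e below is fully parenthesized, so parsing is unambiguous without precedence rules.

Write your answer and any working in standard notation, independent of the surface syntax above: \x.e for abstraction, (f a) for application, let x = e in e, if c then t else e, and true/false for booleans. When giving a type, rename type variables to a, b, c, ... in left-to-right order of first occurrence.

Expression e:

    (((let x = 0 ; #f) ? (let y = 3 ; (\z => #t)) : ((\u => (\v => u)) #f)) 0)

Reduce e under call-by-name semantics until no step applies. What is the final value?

Trace:
step 0: ((if (let x = 0 in false) then (let y = 3 in (\z.true)) else ((\u.(\v.u)) false)) 0)
step 1: [let@0.0] ((if false then (let y = 3 in (\z.true)) else ((\u.(\v.u)) false)) 0)
step 2: [if@0] (((\u.(\v.u)) false) 0)
step 3: [beta@0] ((\v.false) 0)
step 4: [beta@root] false

Answer: false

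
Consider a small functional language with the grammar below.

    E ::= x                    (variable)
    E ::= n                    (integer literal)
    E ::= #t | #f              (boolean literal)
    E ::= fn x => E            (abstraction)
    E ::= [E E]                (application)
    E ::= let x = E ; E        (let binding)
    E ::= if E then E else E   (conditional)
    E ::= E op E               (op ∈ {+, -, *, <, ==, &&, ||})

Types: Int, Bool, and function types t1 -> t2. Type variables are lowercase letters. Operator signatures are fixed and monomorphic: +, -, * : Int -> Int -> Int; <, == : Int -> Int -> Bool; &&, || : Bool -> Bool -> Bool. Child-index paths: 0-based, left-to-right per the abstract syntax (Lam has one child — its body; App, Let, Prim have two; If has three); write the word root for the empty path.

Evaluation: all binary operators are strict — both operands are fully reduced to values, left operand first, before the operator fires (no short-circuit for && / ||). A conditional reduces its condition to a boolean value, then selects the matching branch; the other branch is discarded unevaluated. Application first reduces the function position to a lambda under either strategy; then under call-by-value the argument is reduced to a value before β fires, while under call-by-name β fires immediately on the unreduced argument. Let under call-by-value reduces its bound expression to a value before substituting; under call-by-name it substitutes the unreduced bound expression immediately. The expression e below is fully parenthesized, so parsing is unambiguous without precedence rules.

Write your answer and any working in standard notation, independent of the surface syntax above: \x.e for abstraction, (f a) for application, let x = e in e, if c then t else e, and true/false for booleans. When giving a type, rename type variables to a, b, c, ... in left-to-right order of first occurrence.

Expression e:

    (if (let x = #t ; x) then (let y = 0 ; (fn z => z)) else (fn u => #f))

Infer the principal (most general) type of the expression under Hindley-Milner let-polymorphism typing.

Answer: Bool -> Bool

Working:
let x : Bool
x : Bool
  unify Bool ~ Bool
let y : Int
z : a
\z._ : a -> a
\u._ : b -> Bool
  unify a -> a ~ b -> Bool
  unify a ~ b
  unify b ~ Bool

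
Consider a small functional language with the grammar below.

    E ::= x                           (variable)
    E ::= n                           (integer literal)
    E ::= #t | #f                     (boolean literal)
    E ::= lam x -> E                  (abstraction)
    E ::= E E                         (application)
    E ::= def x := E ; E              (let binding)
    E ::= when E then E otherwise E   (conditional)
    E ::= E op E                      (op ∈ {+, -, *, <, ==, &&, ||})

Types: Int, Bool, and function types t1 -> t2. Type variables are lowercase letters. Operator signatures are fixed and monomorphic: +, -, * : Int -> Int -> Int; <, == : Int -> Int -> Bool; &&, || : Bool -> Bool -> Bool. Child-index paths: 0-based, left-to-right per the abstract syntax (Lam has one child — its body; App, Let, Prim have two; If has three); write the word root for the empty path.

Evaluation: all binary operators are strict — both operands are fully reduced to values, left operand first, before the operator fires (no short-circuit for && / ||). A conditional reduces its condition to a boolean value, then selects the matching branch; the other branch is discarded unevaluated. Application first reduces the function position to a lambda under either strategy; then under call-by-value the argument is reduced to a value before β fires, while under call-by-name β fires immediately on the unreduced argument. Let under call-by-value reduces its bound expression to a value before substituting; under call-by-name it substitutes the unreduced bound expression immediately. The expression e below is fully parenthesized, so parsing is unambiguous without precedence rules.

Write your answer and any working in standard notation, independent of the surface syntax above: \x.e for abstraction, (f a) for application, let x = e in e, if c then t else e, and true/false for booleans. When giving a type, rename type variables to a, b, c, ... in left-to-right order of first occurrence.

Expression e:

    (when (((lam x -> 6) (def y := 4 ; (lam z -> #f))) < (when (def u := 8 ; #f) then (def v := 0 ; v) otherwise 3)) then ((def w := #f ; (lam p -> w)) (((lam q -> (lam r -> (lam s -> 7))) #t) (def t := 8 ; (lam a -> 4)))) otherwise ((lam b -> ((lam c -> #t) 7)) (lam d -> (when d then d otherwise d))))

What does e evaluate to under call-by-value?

Answer: true

Working:
step 0: (if (((\x.6) (let y = 4 in (\z.false))) < (if (let u = 8 in false) then (let v = 0 in v) else 3)) then ((let w = false in (\p.w)) (((\q.(\r.(\s.7))) true) (let t = 8 in (\a.4)))) else ((\b.((\c.true) 7)) (\d.(if d then d else d))))
step 1: [let@0.0.1] (if (((\x.6) (\z.false)) < (if (let u = 8 in false) then (let v = 0 in v) else 3)) then ((let w = false in (\p.w)) (((\q.(\r.(\s.7))) true) (let t = 8 in (\a.4)))) else ((\b.((\c.true) 7)) (\d.(if d then d else d))))
step 2: [beta@0.0] (if (6 < (if (let u = 8 in false) then (let v = 0 in v) else 3)) then ((let w = false in (\p.w)) (((\q.(\r.(\s.7))) true) (let t = 8 in (\a.4)))) else ((\b.((\c.true) 7)) (\d.(if d then d else d))))
step 3: [let@0.1.0] (if (6 < (if false then (let v = 0 in v) else 3)) then ((let w = false in (\p.w)) (((\q.(\r.(\s.7))) true) (let t = 8 in (\a.4)))) else ((\b.((\c.true) 7)) (\d.(if d then d else d))))
step 4: [if@0.1] (if (6 < 3) then ((let w = false in (\p.w)) (((\q.(\r.(\s.7))) true) (let t = 8 in (\a.4)))) else ((\b.((\c.true) 7)) (\d.(if d then d else d))))
step 5: [delta@0] (if false then ((let w = false in (\p.w)) (((\q.(\r.(\s.7))) true) (let t = 8 in (\a.4)))) else ((\b.((\c.true) 7)) (\d.(if d then d else d))))
step 6: [if@root] ((\b.((\c.true) 7)) (\d.(if d then d else d)))
step 7: [beta@root] ((\c.true) 7)
step 8: [beta@root] true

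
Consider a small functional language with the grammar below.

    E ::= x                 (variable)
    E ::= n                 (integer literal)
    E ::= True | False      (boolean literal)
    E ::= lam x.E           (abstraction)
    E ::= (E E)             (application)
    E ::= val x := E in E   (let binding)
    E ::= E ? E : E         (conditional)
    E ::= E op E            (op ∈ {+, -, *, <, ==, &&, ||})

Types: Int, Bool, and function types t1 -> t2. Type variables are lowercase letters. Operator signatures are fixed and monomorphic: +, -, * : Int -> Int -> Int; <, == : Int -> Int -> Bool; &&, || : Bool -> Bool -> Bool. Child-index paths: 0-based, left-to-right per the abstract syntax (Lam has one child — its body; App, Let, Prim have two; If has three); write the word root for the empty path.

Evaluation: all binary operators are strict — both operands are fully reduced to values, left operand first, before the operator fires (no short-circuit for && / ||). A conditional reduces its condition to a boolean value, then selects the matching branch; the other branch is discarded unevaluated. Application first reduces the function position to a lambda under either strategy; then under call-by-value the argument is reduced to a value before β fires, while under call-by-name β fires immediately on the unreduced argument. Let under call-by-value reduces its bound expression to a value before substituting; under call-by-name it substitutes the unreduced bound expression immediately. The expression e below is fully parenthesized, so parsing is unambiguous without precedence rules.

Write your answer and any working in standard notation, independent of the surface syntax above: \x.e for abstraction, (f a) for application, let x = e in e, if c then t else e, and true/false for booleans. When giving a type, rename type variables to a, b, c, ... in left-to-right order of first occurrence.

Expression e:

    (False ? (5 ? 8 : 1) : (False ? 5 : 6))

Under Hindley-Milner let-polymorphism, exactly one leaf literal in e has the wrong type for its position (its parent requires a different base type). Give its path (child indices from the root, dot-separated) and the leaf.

Answer: 1.0 : 5

Derivation:
  unify Bool ~ Bool
  unify Int ~ Bool
  FAIL: mismatch Int ~ Bool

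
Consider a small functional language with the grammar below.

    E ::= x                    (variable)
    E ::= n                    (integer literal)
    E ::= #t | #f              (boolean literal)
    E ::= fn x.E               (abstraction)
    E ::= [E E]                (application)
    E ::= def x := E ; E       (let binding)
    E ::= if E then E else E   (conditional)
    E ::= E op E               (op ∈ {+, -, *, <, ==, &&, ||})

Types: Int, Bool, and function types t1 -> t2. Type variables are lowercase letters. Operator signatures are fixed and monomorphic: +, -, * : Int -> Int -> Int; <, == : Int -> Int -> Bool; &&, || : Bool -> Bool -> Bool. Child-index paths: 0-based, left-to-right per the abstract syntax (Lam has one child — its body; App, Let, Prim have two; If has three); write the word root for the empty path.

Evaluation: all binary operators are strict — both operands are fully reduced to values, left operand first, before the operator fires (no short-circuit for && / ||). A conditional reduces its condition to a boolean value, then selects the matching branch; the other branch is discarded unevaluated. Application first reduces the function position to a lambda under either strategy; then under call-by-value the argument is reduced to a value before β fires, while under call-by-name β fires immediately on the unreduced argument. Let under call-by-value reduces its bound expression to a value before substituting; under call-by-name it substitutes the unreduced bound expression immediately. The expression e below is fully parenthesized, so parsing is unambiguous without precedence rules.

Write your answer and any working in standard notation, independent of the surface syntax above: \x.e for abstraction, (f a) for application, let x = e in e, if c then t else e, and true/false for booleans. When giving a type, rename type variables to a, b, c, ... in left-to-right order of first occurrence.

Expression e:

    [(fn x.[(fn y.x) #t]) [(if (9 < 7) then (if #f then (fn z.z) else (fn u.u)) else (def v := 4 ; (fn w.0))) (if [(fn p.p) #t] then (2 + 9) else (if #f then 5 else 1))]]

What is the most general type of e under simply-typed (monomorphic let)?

Working:
x : a
\y._ : b -> a
  unify b -> a ~ Bool -> c
  unify b ~ Bool
  unify a ~ c
_ _ : c
\x._ : c -> c
  unify Int ~ Int
  unify Int ~ Int
  unify Bool ~ Bool
  unify Bool ~ Bool
z : d
\z._ : d -> d
u : e
\u._ : e -> e
  unify d -> d ~ e -> e
  unify d ~ e
  unify e ~ e
let v : Int
\w._ : f -> Int
  unify e -> e ~ f -> Int
  unify e ~ f
  unify f ~ Int
p : g
\p._ : g -> g
  unify g -> g ~ Bool -> h
  unify g ~ Bool
  unify Bool ~ h
_ _ : Bool
  unify Bool ~ Bool
  unify Int ~ Int
  unify Int ~ Int
  unify Bool ~ Bool
  unify Int ~ Int
  unify Int ~ Int
  unify Int -> Int ~ Int -> i
  unify Int ~ Int
  unify Int ~ i
_ _ : Int
  unify c -> c ~ Int -> j
  unify c ~ Int
  unify Int ~ j
_ _ : Int

Answer: Int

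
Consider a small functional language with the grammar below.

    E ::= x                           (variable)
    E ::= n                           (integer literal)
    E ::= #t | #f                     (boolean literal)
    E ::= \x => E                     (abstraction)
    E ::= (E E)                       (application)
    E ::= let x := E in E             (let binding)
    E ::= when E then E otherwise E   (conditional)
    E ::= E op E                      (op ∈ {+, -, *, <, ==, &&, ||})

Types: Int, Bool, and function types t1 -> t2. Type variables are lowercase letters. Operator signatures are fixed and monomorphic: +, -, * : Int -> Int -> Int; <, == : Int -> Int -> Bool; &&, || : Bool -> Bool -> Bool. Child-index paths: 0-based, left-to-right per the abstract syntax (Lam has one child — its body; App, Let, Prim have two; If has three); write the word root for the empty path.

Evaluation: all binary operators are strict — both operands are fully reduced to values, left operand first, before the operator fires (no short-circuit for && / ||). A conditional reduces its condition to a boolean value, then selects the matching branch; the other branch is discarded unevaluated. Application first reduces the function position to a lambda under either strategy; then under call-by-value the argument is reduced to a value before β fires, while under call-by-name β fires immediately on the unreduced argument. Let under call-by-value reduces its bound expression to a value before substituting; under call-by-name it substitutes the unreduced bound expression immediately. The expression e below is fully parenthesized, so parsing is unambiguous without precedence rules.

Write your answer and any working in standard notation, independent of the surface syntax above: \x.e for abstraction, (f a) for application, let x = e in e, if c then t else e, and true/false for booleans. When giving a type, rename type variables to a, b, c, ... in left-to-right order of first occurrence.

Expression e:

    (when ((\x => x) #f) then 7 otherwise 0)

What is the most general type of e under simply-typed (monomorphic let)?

Derivation:
x : a
\x._ : a -> a
  unify a -> a ~ Bool -> b
  unify a ~ Bool
  unify Bool ~ b
_ _ : Bool
  unify Bool ~ Bool
  unify Int ~ Int

Answer: Int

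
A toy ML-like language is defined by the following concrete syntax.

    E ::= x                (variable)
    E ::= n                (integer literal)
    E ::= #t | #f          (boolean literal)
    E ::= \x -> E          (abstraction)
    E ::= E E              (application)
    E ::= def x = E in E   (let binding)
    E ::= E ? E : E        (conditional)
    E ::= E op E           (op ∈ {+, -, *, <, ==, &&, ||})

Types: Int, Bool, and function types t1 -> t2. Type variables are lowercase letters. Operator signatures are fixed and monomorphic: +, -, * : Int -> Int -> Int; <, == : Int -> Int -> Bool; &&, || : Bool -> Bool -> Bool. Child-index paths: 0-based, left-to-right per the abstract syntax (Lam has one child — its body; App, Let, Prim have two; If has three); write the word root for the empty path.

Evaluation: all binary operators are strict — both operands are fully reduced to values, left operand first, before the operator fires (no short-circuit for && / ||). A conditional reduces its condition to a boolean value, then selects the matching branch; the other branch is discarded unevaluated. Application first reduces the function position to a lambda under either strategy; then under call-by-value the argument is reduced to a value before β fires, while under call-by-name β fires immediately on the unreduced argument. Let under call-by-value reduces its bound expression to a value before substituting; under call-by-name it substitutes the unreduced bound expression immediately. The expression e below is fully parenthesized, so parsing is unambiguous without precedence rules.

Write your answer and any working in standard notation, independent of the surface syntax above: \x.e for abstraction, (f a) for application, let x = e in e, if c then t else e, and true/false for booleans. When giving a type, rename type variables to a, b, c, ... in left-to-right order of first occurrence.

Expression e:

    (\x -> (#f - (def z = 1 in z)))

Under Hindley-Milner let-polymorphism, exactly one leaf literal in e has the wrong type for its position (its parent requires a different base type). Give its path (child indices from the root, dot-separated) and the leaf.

Answer: 0.0 : false

Trace:
  unify Bool ~ Int
  FAIL: mismatch Bool ~ Int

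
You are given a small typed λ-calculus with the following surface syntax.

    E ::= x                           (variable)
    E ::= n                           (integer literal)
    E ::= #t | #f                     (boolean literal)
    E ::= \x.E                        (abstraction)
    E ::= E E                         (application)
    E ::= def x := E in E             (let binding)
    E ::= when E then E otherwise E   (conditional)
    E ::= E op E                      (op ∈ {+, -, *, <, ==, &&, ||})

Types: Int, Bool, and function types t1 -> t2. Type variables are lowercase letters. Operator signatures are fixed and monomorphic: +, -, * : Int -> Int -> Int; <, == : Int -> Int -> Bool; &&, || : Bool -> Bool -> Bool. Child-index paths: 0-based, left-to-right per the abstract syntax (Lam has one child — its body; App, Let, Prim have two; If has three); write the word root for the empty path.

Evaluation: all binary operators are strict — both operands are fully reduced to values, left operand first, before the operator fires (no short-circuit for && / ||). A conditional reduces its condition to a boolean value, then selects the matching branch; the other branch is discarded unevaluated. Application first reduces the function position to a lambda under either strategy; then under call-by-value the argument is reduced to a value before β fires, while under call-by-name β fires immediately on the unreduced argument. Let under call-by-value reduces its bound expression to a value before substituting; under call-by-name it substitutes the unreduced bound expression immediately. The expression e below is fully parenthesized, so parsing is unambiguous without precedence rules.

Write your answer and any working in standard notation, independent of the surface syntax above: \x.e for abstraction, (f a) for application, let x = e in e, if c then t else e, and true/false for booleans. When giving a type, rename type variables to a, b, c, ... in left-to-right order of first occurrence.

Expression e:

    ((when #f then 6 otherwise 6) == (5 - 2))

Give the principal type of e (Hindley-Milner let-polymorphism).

Working:
  unify Bool ~ Bool
  unify Int ~ Int
  unify Int ~ Int
  unify Int ~ Int
  unify Int ~ Int
  unify Int ~ Int

Answer: Bool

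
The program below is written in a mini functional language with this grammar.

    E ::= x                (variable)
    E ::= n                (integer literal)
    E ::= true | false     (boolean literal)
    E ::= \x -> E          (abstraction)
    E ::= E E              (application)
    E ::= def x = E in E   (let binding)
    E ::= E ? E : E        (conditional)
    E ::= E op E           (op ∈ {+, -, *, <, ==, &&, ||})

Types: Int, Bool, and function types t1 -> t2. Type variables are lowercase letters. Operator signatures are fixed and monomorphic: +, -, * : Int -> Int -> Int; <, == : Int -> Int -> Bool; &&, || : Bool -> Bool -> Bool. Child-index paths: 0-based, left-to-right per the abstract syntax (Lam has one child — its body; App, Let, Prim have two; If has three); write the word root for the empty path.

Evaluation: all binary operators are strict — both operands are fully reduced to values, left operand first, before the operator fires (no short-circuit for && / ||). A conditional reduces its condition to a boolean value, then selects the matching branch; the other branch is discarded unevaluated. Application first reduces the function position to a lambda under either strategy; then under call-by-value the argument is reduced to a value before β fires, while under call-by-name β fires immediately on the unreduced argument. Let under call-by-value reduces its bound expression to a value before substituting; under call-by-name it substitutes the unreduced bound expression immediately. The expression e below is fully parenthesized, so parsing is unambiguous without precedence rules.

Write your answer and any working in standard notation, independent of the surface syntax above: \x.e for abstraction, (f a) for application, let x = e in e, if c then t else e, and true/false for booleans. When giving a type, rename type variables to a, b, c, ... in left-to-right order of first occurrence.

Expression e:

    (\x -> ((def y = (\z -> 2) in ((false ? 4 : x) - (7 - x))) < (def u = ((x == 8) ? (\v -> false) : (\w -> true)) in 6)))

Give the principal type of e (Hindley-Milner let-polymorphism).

Answer: Int -> Bool

Derivation:
\z._ : b -> Int
let y : forall. b -> Int
  unify Bool ~ Bool
x : a
  unify Int ~ a
  unify Int ~ Int
  unify Int ~ Int
x : Int
  unify Int ~ Int
  unify Int ~ Int
  unify Int ~ Int
x : Int
  unify Int ~ Int
  unify Int ~ Int
  unify Bool ~ Bool
\v._ : c -> Bool
\w._ : d -> Bool
  unify c -> Bool ~ d -> Bool
  unify c ~ d
  unify Bool ~ Bool
let u : forall. d -> Bool
  unify Int ~ Int
\x._ : Int -> Bool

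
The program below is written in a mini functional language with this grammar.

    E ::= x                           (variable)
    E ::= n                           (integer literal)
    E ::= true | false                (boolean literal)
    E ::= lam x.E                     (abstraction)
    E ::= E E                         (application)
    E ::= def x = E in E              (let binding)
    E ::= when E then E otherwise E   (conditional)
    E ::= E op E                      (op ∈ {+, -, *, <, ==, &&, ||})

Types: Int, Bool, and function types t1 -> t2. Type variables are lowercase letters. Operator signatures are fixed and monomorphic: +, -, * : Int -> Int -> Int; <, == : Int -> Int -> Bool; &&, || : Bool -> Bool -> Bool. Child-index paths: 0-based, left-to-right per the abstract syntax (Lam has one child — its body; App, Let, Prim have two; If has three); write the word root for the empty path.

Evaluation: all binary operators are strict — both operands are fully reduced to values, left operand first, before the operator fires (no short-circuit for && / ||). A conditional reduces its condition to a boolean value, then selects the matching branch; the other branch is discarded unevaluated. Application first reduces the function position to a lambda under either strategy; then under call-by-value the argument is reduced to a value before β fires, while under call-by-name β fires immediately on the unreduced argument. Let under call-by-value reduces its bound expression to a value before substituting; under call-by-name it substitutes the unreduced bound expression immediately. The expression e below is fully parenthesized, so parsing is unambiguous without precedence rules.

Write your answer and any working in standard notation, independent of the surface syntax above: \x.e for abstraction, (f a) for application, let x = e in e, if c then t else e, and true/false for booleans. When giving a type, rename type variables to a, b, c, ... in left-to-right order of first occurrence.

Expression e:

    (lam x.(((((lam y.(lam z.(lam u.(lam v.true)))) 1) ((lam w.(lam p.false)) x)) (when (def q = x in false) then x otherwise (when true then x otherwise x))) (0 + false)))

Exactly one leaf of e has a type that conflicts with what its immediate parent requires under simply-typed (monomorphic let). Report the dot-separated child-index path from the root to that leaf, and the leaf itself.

Answer: 0.1.1 : false

Derivation:
\v._ : e -> Bool
\u._ : d -> e -> Bool
\z._ : c -> d -> e -> Bool
\y._ : b -> c -> d -> e -> Bool
  unify b -> c -> d -> e -> Bool ~ Int -> f
  unify b ~ Int
  unify c -> d -> e -> Bool ~ f
_ _ : c -> d -> e -> Bool
\p._ : h -> Bool
\w._ : g -> h -> Bool
x : a
  unify g -> h -> Bool ~ a -> i
  unify g ~ a
  unify h -> Bool ~ i
_ _ : h -> Bool
  unify c -> d -> e -> Bool ~ (h -> Bool) -> j
  unify c ~ h -> Bool
  unify d -> e -> Bool ~ j
_ _ : d -> e -> Bool
x : a
let q : a
  unify Bool ~ Bool
x : a
  unify Bool ~ Bool
x : a
x : a
  unify a ~ a
  unify a ~ a
  unify d -> e -> Bool ~ a -> k
  unify d ~ a
  unify e -> Bool ~ k
_ _ : e -> Bool
  unify Int ~ Int
  unify Bool ~ Int
  FAIL: mismatch Bool ~ Int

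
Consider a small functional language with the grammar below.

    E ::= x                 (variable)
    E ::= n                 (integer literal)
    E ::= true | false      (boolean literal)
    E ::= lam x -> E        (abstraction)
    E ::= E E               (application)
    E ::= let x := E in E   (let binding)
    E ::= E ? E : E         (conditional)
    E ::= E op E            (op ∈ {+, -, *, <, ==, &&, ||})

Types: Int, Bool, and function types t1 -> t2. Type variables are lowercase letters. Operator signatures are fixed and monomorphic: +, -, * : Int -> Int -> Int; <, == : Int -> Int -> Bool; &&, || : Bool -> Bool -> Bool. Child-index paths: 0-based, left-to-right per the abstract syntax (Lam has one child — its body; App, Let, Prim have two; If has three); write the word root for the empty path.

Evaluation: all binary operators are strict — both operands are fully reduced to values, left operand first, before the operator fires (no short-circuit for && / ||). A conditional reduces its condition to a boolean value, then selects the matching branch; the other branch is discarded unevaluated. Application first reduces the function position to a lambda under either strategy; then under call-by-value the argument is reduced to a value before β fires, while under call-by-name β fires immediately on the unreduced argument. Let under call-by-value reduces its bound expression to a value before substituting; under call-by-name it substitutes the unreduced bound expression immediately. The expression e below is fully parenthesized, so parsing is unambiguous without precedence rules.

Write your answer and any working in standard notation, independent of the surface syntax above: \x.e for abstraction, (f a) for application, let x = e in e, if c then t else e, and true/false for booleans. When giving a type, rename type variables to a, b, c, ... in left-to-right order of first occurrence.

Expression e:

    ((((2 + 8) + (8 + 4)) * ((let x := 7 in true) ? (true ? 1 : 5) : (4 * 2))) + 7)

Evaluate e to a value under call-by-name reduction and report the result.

Answer: 29

Working:
step 0: ((((2 + 8) + (8 + 4)) * (if (let x = 7 in true) then (if true then 1 else 5) else (4 * 2))) + 7)
step 1: [delta@0.0.0] (((10 + (8 + 4)) * (if (let x = 7 in true) then (if true then 1 else 5) else (4 * 2))) + 7)
step 2: [delta@0.0.1] (((10 + 12) * (if (let x = 7 in true) then (if true then 1 else 5) else (4 * 2))) + 7)
step 3: [delta@0.0] ((22 * (if (let x = 7 in true) then (if true then 1 else 5) else (4 * 2))) + 7)
step 4: [let@0.1.0] ((22 * (if true then (if true then 1 else 5) else (4 * 2))) + 7)
step 5: [if@0.1] ((22 * (if true then 1 else 5)) + 7)
step 6: [if@0.1] ((22 * 1) + 7)
step 7: [delta@0] (22 + 7)
step 8: [delta@root] 29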